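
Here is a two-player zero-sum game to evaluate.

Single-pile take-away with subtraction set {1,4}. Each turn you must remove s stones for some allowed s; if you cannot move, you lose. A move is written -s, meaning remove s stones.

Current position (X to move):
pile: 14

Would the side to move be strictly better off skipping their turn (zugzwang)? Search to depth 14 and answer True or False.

p1 X@[14]: -1[13]-1 -4[10]+1*
p2 O@[10]: -1[9]-1* -4[6]-1
p3 X@[9]: -1[8]-1 -4[5]+1*
p4 O@[5]: -1[4]-1* -4[1]-1
p5 X@[4]: -1[3]-1 -4[0]+1*
p6 O@[0] terminal -1; root [14] d14
pass branch (O moves first from the same position):
  | p1 O@[14]: -1[13]-1 -4[10]+1*
  | p2 X@[10]: -1[9]-1* -4[6]-1
  | p3 O@[9]: -1[8]-1 -4[5]+1*
  | p4 X@[5]: -1[4]-1* -4[1]-1
  | p5 O@[4]: -1[3]-1 -4[0]+1*
  | p6 X@[0] terminal -1; root [14] d14
X moving scores +1; X passing scores -1

zugzwang(14, X) = False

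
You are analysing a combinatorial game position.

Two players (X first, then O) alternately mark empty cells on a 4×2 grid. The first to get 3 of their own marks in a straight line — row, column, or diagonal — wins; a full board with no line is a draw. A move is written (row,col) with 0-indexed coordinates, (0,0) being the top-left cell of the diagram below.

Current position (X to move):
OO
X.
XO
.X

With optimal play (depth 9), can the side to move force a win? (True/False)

X winning at [OO/X./XO/.X]: True

ply 1, X at OO/X./XO/.X | (1,1)=+0→OO/XX/XO/.X; (3,0)=+1→OO/X./XO/XX*
ply 2: OO/X./XO/XX is terminal -1 (O); from OO/X./XO/.X depth 9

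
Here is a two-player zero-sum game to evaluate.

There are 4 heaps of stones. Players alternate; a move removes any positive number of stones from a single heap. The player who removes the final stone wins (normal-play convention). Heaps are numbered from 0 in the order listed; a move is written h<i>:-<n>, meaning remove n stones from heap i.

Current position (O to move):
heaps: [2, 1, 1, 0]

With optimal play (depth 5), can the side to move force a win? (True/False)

[(2,1,1,0)] O move#1: h0:-1:-1/(1,1,1,0), h0:-2:+1/(0,1,1,0)*, h1:-1:-1/(2,0,1,0), h2:-1:-1/(2,1,0,0)
[(0,1,1,0)] X move#2: h1:-1:-1/(0,0,1,0)*, h2:-1:-1/(0,1,0,0)
[(0,0,1,0)] O move#3: h2:-1:+1/(0,0,0,0)*
[(0,0,0,0)] end (terminal -1, X#4); searched (2,1,1,0) to 5

O winning at [(2,1,1,0)]: True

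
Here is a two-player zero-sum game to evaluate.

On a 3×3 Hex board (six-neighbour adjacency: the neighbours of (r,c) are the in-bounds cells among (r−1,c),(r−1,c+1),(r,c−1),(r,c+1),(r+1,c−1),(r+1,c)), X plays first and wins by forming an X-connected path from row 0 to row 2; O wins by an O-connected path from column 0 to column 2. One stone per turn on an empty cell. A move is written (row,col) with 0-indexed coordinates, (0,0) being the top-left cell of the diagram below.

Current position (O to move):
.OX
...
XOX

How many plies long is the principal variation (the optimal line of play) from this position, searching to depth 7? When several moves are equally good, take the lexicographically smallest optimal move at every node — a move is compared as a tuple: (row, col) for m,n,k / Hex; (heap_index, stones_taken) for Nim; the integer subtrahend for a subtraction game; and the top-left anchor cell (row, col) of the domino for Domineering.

PV length from [.OX/.../XOX]: 4 plies

ply 1, O at .OX/.../XOX | (0,0)=-1→OOX/.../XOX*; (1,0)=-1→.OX/O../XOX; (1,1)=-1→.OX/.O./XOX; (1,2)=-1→.OX/..O/XOX
ply 2, X at OOX/.../XOX | (1,0)=+1→OOX/X../XOX*; (1,1)=+1→OOX/.X./XOX; (1,2)=+1→OOX/..X/XOX
ply 3, O at OOX/X../XOX | (1,1)=-1→OOX/XO./XOX*; (1,2)=-1→OOX/X.O/XOX
ply 4, X at OOX/XO./XOX | (1,2)=+1→OOX/XOX/XOX*
ply 5: OOX/XOX/XOX is terminal -1 (O); from .OX/.../XOX depth 7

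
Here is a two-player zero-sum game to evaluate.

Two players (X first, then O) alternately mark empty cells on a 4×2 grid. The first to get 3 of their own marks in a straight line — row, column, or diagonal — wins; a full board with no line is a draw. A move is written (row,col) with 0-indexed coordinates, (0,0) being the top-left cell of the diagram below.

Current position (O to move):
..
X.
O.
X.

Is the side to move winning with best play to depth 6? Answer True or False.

[../X./O./X.] O move#1: (0,0):+0/O./X./O./X.*, (0,1):+0/.O/X./O./X., (1,1):+0/../XO/O./X., (2,1):+0/../X./OO/X., (3,1):+0/../X./O./XO
[O./X./O./X.] X move#2: (0,1):+0/OX/X./O./X.*, (1,1):+0/O./XX/O./X., (2,1):+0/O./X./OX/X., (3,1):+0/O./X./O./XX
[OX/X./O./X.] O move#3: (1,1):+0/OX/XO/O./X.*, (2,1):+0/OX/X./OO/X., (3,1):+0/OX/X./O./XO
[OX/XO/O./X.] X move#4: (2,1):+0/OX/XO/OX/X.*, (3,1):+0/OX/XO/O./XX
[OX/XO/OX/X.] O move#5: (3,1):+0/OX/XO/OX/XO*
[OX/XO/OX/XO] end (terminal +0, X#6); searched ../X./O./X. to 6

O winning at [../X./O./X.]: False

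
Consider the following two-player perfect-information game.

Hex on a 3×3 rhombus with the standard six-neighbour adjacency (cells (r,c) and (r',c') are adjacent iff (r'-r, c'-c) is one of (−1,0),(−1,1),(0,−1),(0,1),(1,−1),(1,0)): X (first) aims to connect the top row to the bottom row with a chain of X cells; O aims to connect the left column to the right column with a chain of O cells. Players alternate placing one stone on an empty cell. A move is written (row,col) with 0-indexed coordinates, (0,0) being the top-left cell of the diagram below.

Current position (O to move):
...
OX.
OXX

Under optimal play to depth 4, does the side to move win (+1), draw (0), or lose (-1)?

value(.../OX./OXX, O) = -1

[.../OX./OXX] O move#1: (0,0):-1/O../OX./OXX*, (0,1):-1/.O./OX./OXX, (0,2):-1/..O/OX./OXX, (1,2):-1/.../OXO/OXX
[O../OX./OXX] X move#2: (0,1):+1/OX./OX./OXX*, (0,2):+1/O.X/OX./OXX, (1,2):+1/O../OXX/OXX
[OX./OX./OXX] end (terminal -1, O#3); searched .../OX./OXX to 4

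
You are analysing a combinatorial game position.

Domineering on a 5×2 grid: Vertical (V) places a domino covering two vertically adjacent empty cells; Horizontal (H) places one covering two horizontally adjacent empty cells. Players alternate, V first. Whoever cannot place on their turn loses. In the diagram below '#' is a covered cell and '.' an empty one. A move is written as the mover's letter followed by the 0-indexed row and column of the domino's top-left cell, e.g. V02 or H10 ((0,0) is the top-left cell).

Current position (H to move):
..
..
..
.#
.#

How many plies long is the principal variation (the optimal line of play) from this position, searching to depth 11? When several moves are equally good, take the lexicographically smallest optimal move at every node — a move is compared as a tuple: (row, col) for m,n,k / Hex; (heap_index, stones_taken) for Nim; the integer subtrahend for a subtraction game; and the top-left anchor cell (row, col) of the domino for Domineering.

ply 1, H at ../../../.#/.# | H00=-1→##/../../.#/.#; H10=+1→../##/../.#/.#*; H20=-1→../../##/.#/.#
ply 2, V at ../##/../.#/.# | V20=-1→../##/#./##/.#*; V30=-1→../##/../##/##
ply 3, H at ../##/#./##/.# | H00=+1→##/##/#./##/.#*
ply 4: ##/##/#./##/.# is terminal -1 (V); from ../../../.#/.# depth 11

PV length from [../../../.#/.#]: 3 plies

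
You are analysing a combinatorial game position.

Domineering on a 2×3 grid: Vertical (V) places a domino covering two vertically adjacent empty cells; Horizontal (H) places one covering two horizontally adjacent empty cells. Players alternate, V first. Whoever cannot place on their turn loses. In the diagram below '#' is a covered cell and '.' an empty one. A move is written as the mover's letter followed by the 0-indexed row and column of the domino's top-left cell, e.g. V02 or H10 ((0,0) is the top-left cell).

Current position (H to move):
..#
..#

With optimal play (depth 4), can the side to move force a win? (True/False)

[..#/..#] H move#1: H00:+1/###/..#*, H10:+1/..#/###
[###/..#] end (terminal -1, V#2); searched ..#/..# to 4

H winning at [..#/..#]: True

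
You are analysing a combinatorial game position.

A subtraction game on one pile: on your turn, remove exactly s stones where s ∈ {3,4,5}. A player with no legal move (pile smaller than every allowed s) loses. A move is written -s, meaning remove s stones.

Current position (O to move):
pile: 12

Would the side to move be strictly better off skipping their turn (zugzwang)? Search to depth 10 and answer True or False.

zugzwang(12, O) = False

[12] O move#1: -3:+1/9*, -4:+1/8, -5:-1/7
[9] X move#2: -3:-1/6*, -4:-1/5, -5:-1/4
[6] O move#3: -3:-1/3, -4:+1/2*, -5:+1/1
[2] end (terminal -1, X#4); searched 12 to 10
suppose O passes — search the same position with X to move:
pass> [12] X move#1: -3:+1/9*, -4:+1/8, -5:-1/7
pass> [9] O move#2: -3:-1/6*, -4:-1/5, -5:-1/4
pass> [6] X move#3: -3:-1/3, -4:+1/2*, -5:+1/1
pass> [2] end (terminal -1, O#4); searched 12 to 10
for O: play +1, pass -1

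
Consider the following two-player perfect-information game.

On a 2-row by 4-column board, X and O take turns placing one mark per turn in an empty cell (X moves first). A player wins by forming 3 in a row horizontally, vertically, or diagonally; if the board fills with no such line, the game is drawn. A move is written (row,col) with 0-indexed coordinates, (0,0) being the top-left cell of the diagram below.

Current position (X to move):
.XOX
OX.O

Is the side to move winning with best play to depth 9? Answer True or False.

X winning at [.XOX/OX.O]: False

p1 X@[.XOX/OX.O]: (0,0)[XXOX/OX.O]+0* (1,2)[.XOX/OXXO]+0
p2 O@[XXOX/OX.O]: (1,2)[XXOX/OXOO]+0*
p3 X@[XXOX/OXOO] terminal +0; root [.XOX/OX.O] d9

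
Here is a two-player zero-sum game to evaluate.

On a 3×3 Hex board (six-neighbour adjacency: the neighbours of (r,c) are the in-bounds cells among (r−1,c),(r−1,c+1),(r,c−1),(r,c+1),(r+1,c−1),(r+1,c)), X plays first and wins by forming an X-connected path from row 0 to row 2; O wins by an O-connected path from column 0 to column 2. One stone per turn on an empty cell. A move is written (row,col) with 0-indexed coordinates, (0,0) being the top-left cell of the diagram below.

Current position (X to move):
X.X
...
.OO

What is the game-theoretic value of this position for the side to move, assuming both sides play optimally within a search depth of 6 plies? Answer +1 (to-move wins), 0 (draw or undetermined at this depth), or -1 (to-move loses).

value(X.X/.../.OO, X) = +1

p1 X@[X.X/.../.OO]: (0,1)[XXX/.../.OO]-1 (1,0)[X.X/X../.OO]-1 (1,1)[X.X/.X./.OO]-1 (1,2)[X.X/..X/.OO]-1 (2,0)[X.X/.../XOO]+1*
p2 O@[X.X/.../XOO]: (0,1)[XOX/.../XOO]-1* (1,0)[X.X/O../XOO]-1 (1,1)[X.X/.O./XOO]-1 (1,2)[X.X/..O/XOO]-1
p3 X@[XOX/.../XOO]: (1,0)[XOX/X../XOO]+1* (1,1)[XOX/.X./XOO]+1 (1,2)[XOX/..X/XOO]+1
p4 O@[XOX/X../XOO] terminal -1; root [X.X/.../.OO] d6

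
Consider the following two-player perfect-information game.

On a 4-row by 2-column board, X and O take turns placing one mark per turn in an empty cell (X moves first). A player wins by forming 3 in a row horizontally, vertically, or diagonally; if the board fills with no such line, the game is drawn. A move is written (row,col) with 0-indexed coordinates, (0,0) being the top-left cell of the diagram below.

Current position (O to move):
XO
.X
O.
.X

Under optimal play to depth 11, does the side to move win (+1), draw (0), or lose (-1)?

value(XO/.X/O./.X, O) = 0

ply 1, O at XO/.X/O./.X | (1,0)=-1→XO/OX/O./.X; (2,1)=+0→XO/.X/OO/.X*; (3,0)=-1→XO/.X/O./OX
ply 2, X at XO/.X/OO/.X | (1,0)=+0→XO/XX/OO/.X*; (3,0)=+0→XO/.X/OO/XX
ply 3, O at XO/XX/OO/.X | (3,0)=+0→XO/XX/OO/OX*
ply 4: XO/XX/OO/OX is terminal +0 (X); from XO/.X/O./.X depth 11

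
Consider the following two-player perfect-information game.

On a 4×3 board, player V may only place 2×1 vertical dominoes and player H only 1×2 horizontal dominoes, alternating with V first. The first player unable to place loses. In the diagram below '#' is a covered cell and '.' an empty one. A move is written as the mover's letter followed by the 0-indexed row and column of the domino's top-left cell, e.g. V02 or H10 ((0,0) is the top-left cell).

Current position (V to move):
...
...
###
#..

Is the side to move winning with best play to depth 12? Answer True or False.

V winning at [.../.../###/#..]: True

ply 1, V at .../.../###/#.. | V00=-1→#../#../###/#..; V01=+1→.#./.#./###/#..*; V02=-1→..#/..#/###/#..
ply 2, H at .#./.#./###/#.. | H31=-1→.#./.#./###/###*
ply 3, V at .#./.#./###/### | V00=+1→##./##./###/###*; V02=+1→.##/.##/###/###
ply 4: ##./##./###/### is terminal -1 (H); from .../.../###/#.. depth 12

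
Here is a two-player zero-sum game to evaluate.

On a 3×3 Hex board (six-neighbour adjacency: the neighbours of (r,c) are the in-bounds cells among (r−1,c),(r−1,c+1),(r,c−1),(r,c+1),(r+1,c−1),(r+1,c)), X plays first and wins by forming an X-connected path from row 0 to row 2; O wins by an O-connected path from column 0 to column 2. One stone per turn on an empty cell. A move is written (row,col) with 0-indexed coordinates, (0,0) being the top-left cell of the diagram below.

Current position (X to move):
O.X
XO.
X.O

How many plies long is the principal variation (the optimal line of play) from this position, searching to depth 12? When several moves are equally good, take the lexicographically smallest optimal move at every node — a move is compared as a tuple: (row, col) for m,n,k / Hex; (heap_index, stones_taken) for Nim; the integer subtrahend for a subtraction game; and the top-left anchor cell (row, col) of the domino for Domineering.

PV length from [O.X/XO./X.O]: 1 ply

p1 X@[O.X/XO./X.O]: (0,1)[OXX/XO./X.O]+1* (1,2)[O.X/XOX/X.O]+1 (2,1)[O.X/XO./XXO]+1
p2 O@[OXX/XO./X.O] terminal -1; root [O.X/XO./X.O] d12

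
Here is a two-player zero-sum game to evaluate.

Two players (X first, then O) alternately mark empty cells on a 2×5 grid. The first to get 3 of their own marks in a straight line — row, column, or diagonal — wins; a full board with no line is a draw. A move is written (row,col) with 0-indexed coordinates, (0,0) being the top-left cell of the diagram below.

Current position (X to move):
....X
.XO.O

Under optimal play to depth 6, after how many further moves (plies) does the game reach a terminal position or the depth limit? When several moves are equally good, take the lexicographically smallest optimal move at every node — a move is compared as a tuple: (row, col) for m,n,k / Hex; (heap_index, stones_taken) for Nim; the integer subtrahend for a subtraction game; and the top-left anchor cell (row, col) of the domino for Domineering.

ply 1, X at ....X/.XO.O | (0,0)=-1→X...X/.XO.O; (0,1)=-1→.X..X/.XO.O; (0,2)=-1→..X.X/.XO.O; (0,3)=-1→...XX/.XO.O; (1,0)=-1→....X/XXO.O; (1,3)=+0→....X/.XOXO*
ply 2, O at ....X/.XOXO | (0,0)=+0→O...X/.XOXO*; (0,1)=+0→.O..X/.XOXO; (0,2)=+0→..O.X/.XOXO; (0,3)=+0→...OX/.XOXO; (1,0)=+0→....X/OXOXO
ply 3, X at O...X/.XOXO | (0,1)=+0→OX..X/.XOXO*; (0,2)=+0→O.X.X/.XOXO; (0,3)=+0→O..XX/.XOXO; (1,0)=+0→O...X/XXOXO
ply 4, O at OX..X/.XOXO | (0,2)=+0→OXO.X/.XOXO*; (0,3)=+0→OX.OX/.XOXO; (1,0)=+0→OX..X/OXOXO
ply 5, X at OXO.X/.XOXO | (0,3)=+0→OXOXX/.XOXO*; (1,0)=+0→OXO.X/XXOXO
ply 6, O at OXOXX/.XOXO | (1,0)=+0→OXOXX/OXOXO*
ply 7: OXOXX/OXOXO is terminal +0 (X); from ....X/.XO.O depth 6

PV length from [....X/.XO.O]: 6 plies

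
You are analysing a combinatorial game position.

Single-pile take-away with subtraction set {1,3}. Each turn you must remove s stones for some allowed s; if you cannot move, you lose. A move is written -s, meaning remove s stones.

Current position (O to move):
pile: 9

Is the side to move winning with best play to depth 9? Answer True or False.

O winning at [9]: True

[9] O move#1: -1:+1/8*, -3:+1/6
[8] X move#2: -1:-1/7*, -3:-1/5
[7] O move#3: -1:+1/6*, -3:+1/4
[6] X move#4: -1:-1/5*, -3:-1/3
[5] O move#5: -1:+1/4*, -3:+1/2
[4] X move#6: -1:-1/3*, -3:-1/1
[3] O move#7: -1:+1/2*, -3:+1/0
[2] X move#8: -1:-1/1*
[1] O move#9: -1:+1/0*
[0] end (terminal -1, X#10); searched 9 to 9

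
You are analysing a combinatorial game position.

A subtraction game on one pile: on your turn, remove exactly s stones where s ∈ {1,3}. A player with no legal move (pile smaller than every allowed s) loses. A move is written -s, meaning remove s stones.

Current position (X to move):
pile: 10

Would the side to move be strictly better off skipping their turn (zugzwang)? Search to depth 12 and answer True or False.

[10] X move#1: -1:-1/9*, -3:-1/7
[9] O move#2: -1:+1/8*, -3:+1/6
[8] X move#3: -1:-1/7*, -3:-1/5
[7] O move#4: -1:+1/6*, -3:+1/4
[6] X move#5: -1:-1/5*, -3:-1/3
[5] O move#6: -1:+1/4*, -3:+1/2
[4] X move#7: -1:-1/3*, -3:-1/1
[3] O move#8: -1:+1/2*, -3:+1/0
[2] X move#9: -1:-1/1*
[1] O move#10: -1:+1/0*
[0] end (terminal -1, X#11); searched 10 to 12
if X skipped the turn, O would face:
~ [10] O move#1: -1:-1/9*, -3:-1/7
~ [9] X move#2: -1:+1/8*, -3:+1/6
~ [8] O move#3: -1:-1/7*, -3:-1/5
~ [7] X move#4: -1:+1/6*, -3:+1/4
~ [6] O move#5: -1:-1/5*, -3:-1/3
~ [5] X move#6: -1:+1/4*, -3:+1/2
~ [4] O move#7: -1:-1/3*, -3:-1/1
~ [3] X move#8: -1:+1/2*, -3:+1/0
~ [2] O move#9: -1:-1/1*
~ [1] X move#10: -1:+1/0*
~ [0] end (terminal -1, O#11); searched 10 to 12
compare (X): move=-1 vs pass=+1

zugzwang(10, X) = True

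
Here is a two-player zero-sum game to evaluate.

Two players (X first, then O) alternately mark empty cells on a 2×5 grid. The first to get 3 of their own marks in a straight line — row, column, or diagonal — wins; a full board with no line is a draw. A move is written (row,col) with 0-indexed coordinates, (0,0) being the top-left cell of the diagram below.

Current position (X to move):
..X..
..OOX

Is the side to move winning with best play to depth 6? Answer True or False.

p1 X@[..X../..OOX]: (0,0)[X.X../..OOX]-1 (0,1)[.XX../..OOX]-1 (0,3)[..XX./..OOX]-1 (0,4)[..X.X/..OOX]-1 (1,0)[..X../X.OOX]-1 (1,1)[..X../.XOOX]+0*
p2 O@[..X../.XOOX]: (0,0)[O.X../.XOOX]-1 (0,1)[.OX../.XOOX]+0* (0,3)[..XO./.XOOX]+0 (0,4)[..X.O/.XOOX]-1 (1,0)[..X../OXOOX]-1
p3 X@[.OX../.XOOX]: (0,0)[XOX../.XOOX]+0* (0,3)[.OXX./.XOOX]+0 (0,4)[.OX.X/.XOOX]+0 (1,0)[.OX../XXOOX]+0
p4 O@[XOX../.XOOX]: (0,3)[XOXO./.XOOX]+0* (0,4)[XOX.O/.XOOX]+0 (1,0)[XOX../OXOOX]+0
p5 X@[XOXO./.XOOX]: (0,4)[XOXOX/.XOOX]+0* (1,0)[XOXO./XXOOX]+0
p6 O@[XOXOX/.XOOX]: (1,0)[XOXOX/OXOOX]+0*
p7 X@[XOXOX/OXOOX] terminal +0; root [..X../..OOX] d6

X winning at [..X../..OOX]: False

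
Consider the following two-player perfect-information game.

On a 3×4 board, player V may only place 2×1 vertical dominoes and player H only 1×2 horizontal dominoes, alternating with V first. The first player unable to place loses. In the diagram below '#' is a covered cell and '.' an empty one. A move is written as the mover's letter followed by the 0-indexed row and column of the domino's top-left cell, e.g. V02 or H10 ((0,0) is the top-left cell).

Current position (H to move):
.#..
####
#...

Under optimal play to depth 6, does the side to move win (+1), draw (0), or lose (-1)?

value(.#../####/#..., H) = +1

ply 1, H at .#../####/#... | H02=+1→.###/####/#...*; H21=+1→.#../####/###.; H22=+1→.#../####/#.##
ply 2: .###/####/#... is terminal -1 (V); from .#../####/#... depth 6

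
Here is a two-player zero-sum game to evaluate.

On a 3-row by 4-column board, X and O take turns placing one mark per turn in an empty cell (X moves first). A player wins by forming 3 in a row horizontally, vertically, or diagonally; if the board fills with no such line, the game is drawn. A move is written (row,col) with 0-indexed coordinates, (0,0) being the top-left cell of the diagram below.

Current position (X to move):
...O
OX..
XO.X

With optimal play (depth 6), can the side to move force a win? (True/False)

X winning at [...O/OX../XO.X]: True

[...O/OX../XO.X] X move#1: (0,0):-1/X..O/OX../XO.X, (0,1):-1/.X.O/OX../XO.X, (0,2):+1/..XO/OX../XO.X*, (1,2):+1/...O/OXX./XO.X, (1,3):-1/...O/OX.X/XO.X, (2,2):-1/...O/OX../XOXX
[..XO/OX../XO.X] end (terminal -1, O#2); searched ...O/OX../XO.X to 6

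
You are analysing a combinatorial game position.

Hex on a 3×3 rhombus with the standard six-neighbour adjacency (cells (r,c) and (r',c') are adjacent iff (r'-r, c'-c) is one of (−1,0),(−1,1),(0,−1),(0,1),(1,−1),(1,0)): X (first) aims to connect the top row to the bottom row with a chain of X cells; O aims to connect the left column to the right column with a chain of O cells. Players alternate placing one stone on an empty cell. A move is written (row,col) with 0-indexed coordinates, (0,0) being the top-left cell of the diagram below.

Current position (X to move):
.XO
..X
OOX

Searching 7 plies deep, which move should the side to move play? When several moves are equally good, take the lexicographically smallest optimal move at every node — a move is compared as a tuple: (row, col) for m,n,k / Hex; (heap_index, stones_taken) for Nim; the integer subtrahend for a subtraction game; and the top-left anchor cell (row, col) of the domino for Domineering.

X's best at [.XO/..X/OOX]: (1,1)

[.XO/..X/OOX] X move#1: (0,0):-1/XXO/..X/OOX, (1,0):-1/.XO/X.X/OOX, (1,1):+1/.XO/.XX/OOX*
[.XO/.XX/OOX] end (terminal -1, O#2); searched .XO/..X/OOX to 7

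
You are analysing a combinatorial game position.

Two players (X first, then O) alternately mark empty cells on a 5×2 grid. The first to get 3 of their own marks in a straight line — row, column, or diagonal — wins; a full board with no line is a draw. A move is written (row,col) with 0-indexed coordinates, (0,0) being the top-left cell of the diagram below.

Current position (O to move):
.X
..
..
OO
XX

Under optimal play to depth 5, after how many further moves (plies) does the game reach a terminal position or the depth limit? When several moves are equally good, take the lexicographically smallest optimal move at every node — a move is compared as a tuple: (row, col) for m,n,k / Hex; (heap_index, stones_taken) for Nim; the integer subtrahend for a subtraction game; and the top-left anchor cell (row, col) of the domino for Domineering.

PV length from [.X/../../OO/XX]: 5 plies

ply 1, O at .X/../../OO/XX | (0,0)=+0→OX/../../OO/XX*; (1,0)=+0→.X/O./../OO/XX; (1,1)=+0→.X/.O/../OO/XX; (2,0)=+0→.X/../O./OO/XX; (2,1)=+0→.X/../.O/OO/XX
ply 2, X at OX/../../OO/XX | (1,0)=+0→OX/X./../OO/XX*; (1,1)=+0→OX/.X/../OO/XX; (2,0)=+0→OX/../X./OO/XX; (2,1)=+0→OX/../.X/OO/XX
ply 3, O at OX/X./../OO/XX | (1,1)=+0→OX/XO/../OO/XX*; (2,0)=+0→OX/X./O./OO/XX; (2,1)=+0→OX/X./.O/OO/XX
ply 4, X at OX/XO/../OO/XX | (2,0)=-1→OX/XO/X./OO/XX; (2,1)=+0→OX/XO/.X/OO/XX*
ply 5, O at OX/XO/.X/OO/XX | (2,0)=+0→OX/XO/OX/OO/XX*
ply 6: OX/XO/OX/OO/XX is terminal +0 (X); from .X/../../OO/XX depth 5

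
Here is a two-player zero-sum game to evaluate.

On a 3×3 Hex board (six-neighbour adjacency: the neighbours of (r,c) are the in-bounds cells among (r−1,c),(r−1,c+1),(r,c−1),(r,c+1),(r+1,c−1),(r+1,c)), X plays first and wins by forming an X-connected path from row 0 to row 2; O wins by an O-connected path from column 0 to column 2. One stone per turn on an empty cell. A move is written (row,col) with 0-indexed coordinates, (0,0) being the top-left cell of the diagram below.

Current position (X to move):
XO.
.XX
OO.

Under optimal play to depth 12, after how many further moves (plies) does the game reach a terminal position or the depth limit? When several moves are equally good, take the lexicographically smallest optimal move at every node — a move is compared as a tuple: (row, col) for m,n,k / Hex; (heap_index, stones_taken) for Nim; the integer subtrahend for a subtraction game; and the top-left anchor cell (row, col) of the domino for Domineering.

PV length from [XO./.XX/OO.]: 3 plies

ply 1, X at XO./.XX/OO. | (0,2)=-1→XOX/.XX/OO.; (1,0)=-1→XO./XXX/OO.; (2,2)=+1→XO./.XX/OOX*
ply 2, O at XO./.XX/OOX | (0,2)=-1→XOO/.XX/OOX*; (1,0)=-1→XO./OXX/OOX
ply 3, X at XOO/.XX/OOX | (1,0)=+1→XOO/XXX/OOX*
ply 4: XOO/XXX/OOX is terminal -1 (O); from XO./.XX/OO. depth 12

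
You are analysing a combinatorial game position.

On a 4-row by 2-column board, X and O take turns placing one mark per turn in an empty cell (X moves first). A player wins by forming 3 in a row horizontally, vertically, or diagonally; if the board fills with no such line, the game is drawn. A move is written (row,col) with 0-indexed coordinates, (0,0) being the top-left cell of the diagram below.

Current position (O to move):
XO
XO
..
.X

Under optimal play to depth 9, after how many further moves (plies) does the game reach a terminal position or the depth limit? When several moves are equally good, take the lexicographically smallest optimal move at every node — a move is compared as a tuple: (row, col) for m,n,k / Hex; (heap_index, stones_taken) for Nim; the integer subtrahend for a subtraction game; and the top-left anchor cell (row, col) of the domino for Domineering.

p1 O@[XO/XO/../.X]: (2,0)[XO/XO/O./.X]+0 (2,1)[XO/XO/.O/.X]+1* (3,0)[XO/XO/../OX]-1
p2 X@[XO/XO/.O/.X] terminal -1; root [XO/XO/../.X] d9

PV length from [XO/XO/../.X]: 1 ply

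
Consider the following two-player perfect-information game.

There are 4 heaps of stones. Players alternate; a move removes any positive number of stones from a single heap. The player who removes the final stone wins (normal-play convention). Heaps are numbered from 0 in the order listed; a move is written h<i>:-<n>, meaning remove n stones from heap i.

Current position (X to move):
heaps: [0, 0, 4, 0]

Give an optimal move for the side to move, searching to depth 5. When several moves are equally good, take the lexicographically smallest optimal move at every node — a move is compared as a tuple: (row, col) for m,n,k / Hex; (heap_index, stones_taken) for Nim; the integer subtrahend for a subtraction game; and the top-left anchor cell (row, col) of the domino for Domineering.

X's best at [(0,0,4,0)]: h2:-4

p1 X@[(0,0,4,0)]: h2:-1[(0,0,3,0)]-1 h2:-2[(0,0,2,0)]-1 h2:-3[(0,0,1,0)]-1 h2:-4[(0,0,0,0)]+1*
p2 O@[(0,0,0,0)] terminal -1; root [(0,0,4,0)] d5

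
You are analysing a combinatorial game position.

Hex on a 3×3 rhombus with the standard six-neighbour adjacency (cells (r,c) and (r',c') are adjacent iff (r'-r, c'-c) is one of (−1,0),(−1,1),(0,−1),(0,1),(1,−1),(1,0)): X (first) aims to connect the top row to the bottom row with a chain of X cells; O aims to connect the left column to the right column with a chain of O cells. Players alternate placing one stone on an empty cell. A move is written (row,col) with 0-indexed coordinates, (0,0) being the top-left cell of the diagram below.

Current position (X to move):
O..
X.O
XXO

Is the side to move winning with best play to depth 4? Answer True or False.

X winning at [O../X.O/XXO]: True

[O../X.O/XXO] X move#1: (0,1):+1/OX./X.O/XXO*, (0,2):+1/O.X/X.O/XXO, (1,1):+1/O../XXO/XXO
[OX./X.O/XXO] end (terminal -1, O#2); searched O../X.O/XXO to 4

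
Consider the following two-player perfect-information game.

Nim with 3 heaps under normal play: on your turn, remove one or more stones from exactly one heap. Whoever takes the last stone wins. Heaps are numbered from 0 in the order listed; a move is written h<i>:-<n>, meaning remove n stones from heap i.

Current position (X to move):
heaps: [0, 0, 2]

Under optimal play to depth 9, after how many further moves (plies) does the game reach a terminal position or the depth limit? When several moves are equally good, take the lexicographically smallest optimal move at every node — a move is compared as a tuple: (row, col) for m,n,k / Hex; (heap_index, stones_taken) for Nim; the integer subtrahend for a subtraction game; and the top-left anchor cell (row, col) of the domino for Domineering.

PV length from [(0,0,2)]: 1 ply

[(0,0,2)] X move#1: h2:-1:-1/(0,0,1), h2:-2:+1/(0,0,0)*
[(0,0,0)] end (terminal -1, O#2); searched (0,0,2) to 9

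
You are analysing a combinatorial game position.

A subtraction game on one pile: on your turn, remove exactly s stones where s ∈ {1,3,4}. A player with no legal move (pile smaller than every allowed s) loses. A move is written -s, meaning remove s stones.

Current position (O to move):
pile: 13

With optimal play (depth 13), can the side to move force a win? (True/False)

O winning at [13]: True

[13] O move#1: -1:-1/12, -3:-1/10, -4:+1/9*
[9] X move#2: -1:-1/8*, -3:-1/6, -4:-1/5
[8] O move#3: -1:+1/7*, -3:-1/5, -4:-1/4
[7] X move#4: -1:-1/6*, -3:-1/4, -4:-1/3
[6] O move#5: -1:-1/5, -3:-1/3, -4:+1/2*
[2] X move#6: -1:-1/1*
[1] O move#7: -1:+1/0*
[0] end (terminal -1, X#8); searched 13 to 13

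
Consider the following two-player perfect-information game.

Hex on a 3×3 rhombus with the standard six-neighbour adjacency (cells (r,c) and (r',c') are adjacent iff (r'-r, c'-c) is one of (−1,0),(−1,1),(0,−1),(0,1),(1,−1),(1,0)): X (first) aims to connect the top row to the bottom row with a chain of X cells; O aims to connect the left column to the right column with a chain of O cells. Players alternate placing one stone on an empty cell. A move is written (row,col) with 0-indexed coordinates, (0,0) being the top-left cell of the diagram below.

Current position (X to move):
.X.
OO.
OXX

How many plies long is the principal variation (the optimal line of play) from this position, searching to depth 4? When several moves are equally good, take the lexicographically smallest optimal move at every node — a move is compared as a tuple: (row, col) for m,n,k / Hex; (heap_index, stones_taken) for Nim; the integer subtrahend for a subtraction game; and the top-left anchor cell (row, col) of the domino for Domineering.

PV length from [.X./OO./OXX]: 2 plies

p1 X@[.X./OO./OXX]: (0,0)[XX./OO./OXX]-1* (0,2)[.XX/OO./OXX]-1 (1,2)[.X./OOX/OXX]-1
p2 O@[XX./OO./OXX]: (0,2)[XXO/OO./OXX]+1* (1,2)[XX./OOO/OXX]+1
p3 X@[XXO/OO./OXX] terminal -1; root [.X./OO./OXX] d4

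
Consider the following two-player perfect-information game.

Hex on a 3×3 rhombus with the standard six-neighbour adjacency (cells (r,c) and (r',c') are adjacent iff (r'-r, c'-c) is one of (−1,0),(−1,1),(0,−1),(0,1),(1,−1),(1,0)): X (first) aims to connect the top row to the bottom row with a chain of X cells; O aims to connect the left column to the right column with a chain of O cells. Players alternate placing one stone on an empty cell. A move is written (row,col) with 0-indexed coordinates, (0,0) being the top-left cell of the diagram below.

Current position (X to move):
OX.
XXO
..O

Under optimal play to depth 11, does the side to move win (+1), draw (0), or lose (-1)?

value(OX./XXO/..O, X) = +1

[OX./XXO/..O] X move#1: (0,2):+1/OXX/XXO/..O*, (2,0):+1/OX./XXO/X.O, (2,1):+1/OX./XXO/.XO
[OXX/XXO/..O] O move#2: (2,0):-1/OXX/XXO/O.O*, (2,1):-1/OXX/XXO/.OO
[OXX/XXO/O.O] X move#3: (2,1):+1/OXX/XXO/OXO*
[OXX/XXO/OXO] end (terminal -1, O#4); searched OX./XXO/..O to 11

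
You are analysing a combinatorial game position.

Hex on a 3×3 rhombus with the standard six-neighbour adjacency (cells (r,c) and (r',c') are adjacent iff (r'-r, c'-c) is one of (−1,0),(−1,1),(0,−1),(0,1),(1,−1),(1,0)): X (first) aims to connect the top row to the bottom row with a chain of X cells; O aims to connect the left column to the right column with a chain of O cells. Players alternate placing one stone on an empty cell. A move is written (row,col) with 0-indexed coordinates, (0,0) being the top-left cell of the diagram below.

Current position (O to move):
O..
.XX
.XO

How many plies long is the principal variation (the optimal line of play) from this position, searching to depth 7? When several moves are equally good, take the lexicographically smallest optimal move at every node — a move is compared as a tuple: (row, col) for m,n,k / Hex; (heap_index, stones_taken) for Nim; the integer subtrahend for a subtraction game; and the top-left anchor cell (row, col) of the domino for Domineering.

p1 O@[O../.XX/.XO]: (0,1)[OO./.XX/.XO]-1* (0,2)[O.O/.XX/.XO]-1 (1,0)[O../OXX/.XO]-1 (2,0)[O../.XX/OXO]-1
p2 X@[OO./.XX/.XO]: (0,2)[OOX/.XX/.XO]+1* (1,0)[OO./XXX/.XO]-1 (2,0)[OO./.XX/XXO]-1
p3 O@[OOX/.XX/.XO] terminal -1; root [O../.XX/.XO] d7

PV length from [O../.XX/.XO]: 2 plies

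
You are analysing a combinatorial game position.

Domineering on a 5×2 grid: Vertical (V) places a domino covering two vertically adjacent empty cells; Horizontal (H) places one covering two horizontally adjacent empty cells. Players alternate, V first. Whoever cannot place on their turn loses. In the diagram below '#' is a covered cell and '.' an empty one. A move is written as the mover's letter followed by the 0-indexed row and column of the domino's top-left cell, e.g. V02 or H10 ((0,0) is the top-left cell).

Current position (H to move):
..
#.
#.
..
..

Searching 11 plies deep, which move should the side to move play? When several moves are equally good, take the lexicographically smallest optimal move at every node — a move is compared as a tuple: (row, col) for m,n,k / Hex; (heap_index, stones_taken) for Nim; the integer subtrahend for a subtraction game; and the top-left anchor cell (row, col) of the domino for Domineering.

[../#./#./../..] H move#1: H00:-1/##/#./#./../.., H30:+1/../#./#./##/..*, H40:+1/../#./#./../##
[../#./#./##/..] V move#2: V01:-1/.#/##/#./##/..*, V11:-1/../##/##/##/..
[.#/##/#./##/..] H move#3: H40:+1/.#/##/#./##/##*
[.#/##/#./##/##] end (terminal -1, V#4); searched ../#./#./../.. to 11

H's best at [../#./#./../..]: H30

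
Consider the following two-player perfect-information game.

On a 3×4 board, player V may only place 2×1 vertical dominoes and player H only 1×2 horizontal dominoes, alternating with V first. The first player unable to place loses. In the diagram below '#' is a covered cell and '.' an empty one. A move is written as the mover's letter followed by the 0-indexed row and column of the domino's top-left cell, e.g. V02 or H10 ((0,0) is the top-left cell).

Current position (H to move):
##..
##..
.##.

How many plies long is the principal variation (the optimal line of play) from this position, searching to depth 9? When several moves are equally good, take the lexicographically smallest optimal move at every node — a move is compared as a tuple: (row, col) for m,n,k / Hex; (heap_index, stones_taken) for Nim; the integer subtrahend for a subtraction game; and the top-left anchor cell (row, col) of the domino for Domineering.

PV length from [##../##../.##.]: 1 ply

p1 H@[##../##../.##.]: H02[####/##../.##.]-1 H12[##../####/.##.]+1*
p2 V@[##../####/.##.] terminal -1; root [##../##../.##.] d9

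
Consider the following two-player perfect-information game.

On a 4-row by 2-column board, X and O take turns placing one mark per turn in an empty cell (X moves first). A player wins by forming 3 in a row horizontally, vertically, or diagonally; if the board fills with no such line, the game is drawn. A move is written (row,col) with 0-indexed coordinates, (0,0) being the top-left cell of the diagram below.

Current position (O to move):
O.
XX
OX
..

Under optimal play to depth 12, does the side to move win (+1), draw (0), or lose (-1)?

value(O./XX/OX/.., O) = -1

ply 1, O at O./XX/OX/.. | (0,1)=-1→OO/XX/OX/..*; (3,0)=-1→O./XX/OX/O.; (3,1)=-1→O./XX/OX/.O
ply 2, X at OO/XX/OX/.. | (3,0)=+0→OO/XX/OX/X.; (3,1)=+1→OO/XX/OX/.X*
ply 3: OO/XX/OX/.X is terminal -1 (O); from O./XX/OX/.. depth 12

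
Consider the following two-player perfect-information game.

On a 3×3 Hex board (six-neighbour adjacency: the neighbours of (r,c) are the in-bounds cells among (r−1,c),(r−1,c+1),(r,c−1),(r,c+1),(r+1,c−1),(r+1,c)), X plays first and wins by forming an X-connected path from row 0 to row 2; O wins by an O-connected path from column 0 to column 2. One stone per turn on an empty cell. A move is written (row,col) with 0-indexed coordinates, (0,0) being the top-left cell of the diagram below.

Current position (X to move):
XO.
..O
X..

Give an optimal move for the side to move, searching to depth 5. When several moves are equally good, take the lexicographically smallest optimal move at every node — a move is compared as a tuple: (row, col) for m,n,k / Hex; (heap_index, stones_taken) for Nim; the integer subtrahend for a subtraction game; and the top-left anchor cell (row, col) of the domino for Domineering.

ply 1, X at XO./..O/X.. | (0,2)=+1→XOX/..O/X..*; (1,0)=+1→XO./X.O/X..; (1,1)=+1→XO./.XO/X..; (2,1)=-1→XO./..O/XX.; (2,2)=-1→XO./..O/X.X
ply 2, O at XOX/..O/X.. | (1,0)=-1→XOX/O.O/X..*; (1,1)=-1→XOX/.OO/X..; (2,1)=-1→XOX/..O/XO.; (2,2)=-1→XOX/..O/X.O
ply 3, X at XOX/O.O/X.. | (1,1)=+1→XOX/OXO/X..*; (2,1)=-1→XOX/O.O/XX.; (2,2)=-1→XOX/O.O/X.X
ply 4: XOX/OXO/X.. is terminal -1 (O); from XO./..O/X.. depth 5

X's best at [XO./..O/X..]: (0,2)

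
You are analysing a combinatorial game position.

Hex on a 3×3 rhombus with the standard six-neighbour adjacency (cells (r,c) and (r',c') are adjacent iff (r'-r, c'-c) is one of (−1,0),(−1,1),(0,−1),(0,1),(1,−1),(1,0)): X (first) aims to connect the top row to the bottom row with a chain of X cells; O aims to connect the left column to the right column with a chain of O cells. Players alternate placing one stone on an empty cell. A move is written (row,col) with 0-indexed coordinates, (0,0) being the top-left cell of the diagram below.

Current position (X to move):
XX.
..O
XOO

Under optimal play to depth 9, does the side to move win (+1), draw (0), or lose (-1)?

ply 1, X at XX./..O/XOO | (0,2)=+1→XXX/..O/XOO*; (1,0)=+1→XX./X.O/XOO; (1,1)=+1→XX./.XO/XOO
ply 2, O at XXX/..O/XOO | (1,0)=-1→XXX/O.O/XOO*; (1,1)=-1→XXX/.OO/XOO
ply 3, X at XXX/O.O/XOO | (1,1)=+1→XXX/OXO/XOO*
ply 4: XXX/OXO/XOO is terminal -1 (O); from XX./..O/XOO depth 9

value(XX./..O/XOO, X) = +1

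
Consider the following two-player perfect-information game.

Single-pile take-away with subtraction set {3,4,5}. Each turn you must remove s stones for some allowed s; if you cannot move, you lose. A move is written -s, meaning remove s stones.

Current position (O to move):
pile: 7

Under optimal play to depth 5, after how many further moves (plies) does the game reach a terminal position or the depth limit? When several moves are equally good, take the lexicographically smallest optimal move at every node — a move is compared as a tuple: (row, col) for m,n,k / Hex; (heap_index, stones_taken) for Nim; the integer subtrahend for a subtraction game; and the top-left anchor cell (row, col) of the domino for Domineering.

p1 O@[7]: -3[4]-1 -4[3]-1 -5[2]+1*
p2 X@[2] terminal -1; root [7] d5

PV length from [7]: 1 ply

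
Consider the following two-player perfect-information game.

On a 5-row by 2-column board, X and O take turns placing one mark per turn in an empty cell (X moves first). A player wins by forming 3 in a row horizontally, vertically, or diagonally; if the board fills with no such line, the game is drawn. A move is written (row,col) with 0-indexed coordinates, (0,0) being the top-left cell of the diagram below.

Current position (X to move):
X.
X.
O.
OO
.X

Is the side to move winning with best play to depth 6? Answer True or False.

X winning at [X./X./O./OO/.X]: False

[X./X./O./OO/.X] X move#1: (0,1):-1/XX/X./O./OO/.X, (1,1):-1/X./XX/O./OO/.X, (2,1):-1/X./X./OX/OO/.X, (4,0):+0/X./X./O./OO/XX*
[X./X./O./OO/XX] O move#2: (0,1):+0/XO/X./O./OO/XX*, (1,1):+0/X./XO/O./OO/XX, (2,1):+0/X./X./OO/OO/XX
[XO/X./O./OO/XX] X move#3: (1,1):+0/XO/XX/O./OO/XX*, (2,1):+0/XO/X./OX/OO/XX
[XO/XX/O./OO/XX] O move#4: (2,1):+0/XO/XX/OO/OO/XX*
[XO/XX/OO/OO/XX] end (terminal +0, X#5); searched X./X./O./OO/.X to 6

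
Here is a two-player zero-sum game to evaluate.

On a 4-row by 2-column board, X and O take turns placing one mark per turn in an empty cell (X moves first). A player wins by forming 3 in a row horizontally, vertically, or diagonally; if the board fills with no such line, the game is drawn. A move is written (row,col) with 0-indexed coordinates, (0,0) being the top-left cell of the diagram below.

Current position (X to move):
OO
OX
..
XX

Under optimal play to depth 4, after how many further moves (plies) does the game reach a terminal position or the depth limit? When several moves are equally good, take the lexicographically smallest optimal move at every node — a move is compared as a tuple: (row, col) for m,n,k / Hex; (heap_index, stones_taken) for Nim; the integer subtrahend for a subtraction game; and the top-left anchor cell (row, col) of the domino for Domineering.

[OO/OX/../XX] X move#1: (2,0):+0/OO/OX/X./XX, (2,1):+1/OO/OX/.X/XX*
[OO/OX/.X/XX] end (terminal -1, O#2); searched OO/OX/../XX to 4

PV length from [OO/OX/../XX]: 1 ply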